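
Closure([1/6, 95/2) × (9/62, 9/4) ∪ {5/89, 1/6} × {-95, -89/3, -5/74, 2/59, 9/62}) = ({1/6, 95/2} × [9/62, 9/4]) ∪ ([1/6, 95/2] × {9/62, 9/4}) ∪ ({5/89, 1/6} × {-95, -89/3, -5/74, 2/59, 9/62}) ∪ ([1/6, 95/2) × (9/62, 9/4))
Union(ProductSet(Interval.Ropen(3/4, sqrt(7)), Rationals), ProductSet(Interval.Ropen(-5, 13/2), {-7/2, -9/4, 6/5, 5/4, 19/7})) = Union(ProductSet(Interval.Ropen(-5, 13/2), {-7/2, -9/4, 6/5, 5/4, 19/7}), ProductSet(Interval.Ropen(3/4, sqrt(7)), Rationals))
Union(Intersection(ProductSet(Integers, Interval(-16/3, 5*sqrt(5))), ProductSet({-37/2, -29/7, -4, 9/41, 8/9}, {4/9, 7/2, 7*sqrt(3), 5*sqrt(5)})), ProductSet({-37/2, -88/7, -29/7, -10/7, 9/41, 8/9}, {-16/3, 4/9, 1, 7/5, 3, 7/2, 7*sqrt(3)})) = Union(ProductSet({-4}, {4/9, 7/2, 5*sqrt(5)}), ProductSet({-37/2, -88/7, -29/7, -10/7, 9/41, 8/9}, {-16/3, 4/9, 1, 7/5, 3, 7/2, 7*sqrt(3)}))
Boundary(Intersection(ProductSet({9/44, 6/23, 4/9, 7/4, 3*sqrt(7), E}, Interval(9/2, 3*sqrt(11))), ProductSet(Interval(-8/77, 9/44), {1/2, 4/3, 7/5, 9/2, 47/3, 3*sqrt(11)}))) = ProductSet({9/44}, {9/2, 3*sqrt(11)})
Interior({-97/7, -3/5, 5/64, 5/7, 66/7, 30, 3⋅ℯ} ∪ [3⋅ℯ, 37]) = (3⋅ℯ, 37)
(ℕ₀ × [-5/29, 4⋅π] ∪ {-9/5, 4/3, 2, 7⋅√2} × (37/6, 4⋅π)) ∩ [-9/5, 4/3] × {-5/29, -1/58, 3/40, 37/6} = {0, 1} × {-5/29, -1/58, 3/40, 37/6}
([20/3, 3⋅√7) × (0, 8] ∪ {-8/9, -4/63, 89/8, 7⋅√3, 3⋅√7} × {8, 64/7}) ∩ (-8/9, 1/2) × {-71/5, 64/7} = {-4/63} × {64/7}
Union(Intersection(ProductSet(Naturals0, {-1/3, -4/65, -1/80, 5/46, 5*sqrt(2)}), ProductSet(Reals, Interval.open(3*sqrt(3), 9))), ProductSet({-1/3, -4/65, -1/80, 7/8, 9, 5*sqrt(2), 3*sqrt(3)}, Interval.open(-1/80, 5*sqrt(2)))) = Union(ProductSet({-1/3, -4/65, -1/80, 7/8, 9, 5*sqrt(2), 3*sqrt(3)}, Interval.open(-1/80, 5*sqrt(2))), ProductSet(Naturals0, {5*sqrt(2)}))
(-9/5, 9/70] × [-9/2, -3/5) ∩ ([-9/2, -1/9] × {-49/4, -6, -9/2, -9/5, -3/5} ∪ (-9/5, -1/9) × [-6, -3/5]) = ((-9/5, -1/9] × {-9/2, -9/5}) ∪ ((-9/5, -1/9) × [-9/2, -3/5))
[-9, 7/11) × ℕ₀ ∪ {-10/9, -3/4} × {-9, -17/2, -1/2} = ([-9, 7/11) × ℕ₀) ∪ ({-10/9, -3/4} × {-9, -17/2, -1/2})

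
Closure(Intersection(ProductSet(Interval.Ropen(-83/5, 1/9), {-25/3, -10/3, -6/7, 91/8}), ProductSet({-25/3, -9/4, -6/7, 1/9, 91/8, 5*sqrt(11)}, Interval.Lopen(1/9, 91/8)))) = ProductSet({-25/3, -9/4, -6/7}, {91/8})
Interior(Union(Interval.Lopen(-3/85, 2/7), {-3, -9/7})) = Interval.open(-3/85, 2/7)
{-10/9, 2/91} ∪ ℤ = ℤ ∪ {-10/9, 2/91}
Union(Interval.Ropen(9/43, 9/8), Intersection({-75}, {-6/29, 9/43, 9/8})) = Interval.Ropen(9/43, 9/8)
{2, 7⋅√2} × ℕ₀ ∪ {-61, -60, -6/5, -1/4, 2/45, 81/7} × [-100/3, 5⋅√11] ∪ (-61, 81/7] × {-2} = ((-61, 81/7] × {-2}) ∪ ({2, 7⋅√2} × ℕ₀) ∪ ({-61, -60, -6/5, -1/4, 2/45, 81/7} × [-100/3, 5⋅√11])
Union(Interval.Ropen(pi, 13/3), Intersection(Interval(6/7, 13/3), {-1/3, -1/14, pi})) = Interval.Ropen(pi, 13/3)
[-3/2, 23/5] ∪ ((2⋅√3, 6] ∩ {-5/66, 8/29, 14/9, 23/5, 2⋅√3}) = [-3/2, 23/5]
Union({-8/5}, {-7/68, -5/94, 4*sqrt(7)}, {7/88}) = {-8/5, -7/68, -5/94, 7/88, 4*sqrt(7)}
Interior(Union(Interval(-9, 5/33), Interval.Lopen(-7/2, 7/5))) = Interval.open(-9, 7/5)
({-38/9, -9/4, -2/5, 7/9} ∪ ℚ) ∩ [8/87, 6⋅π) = ℚ ∩ [8/87, 6⋅π)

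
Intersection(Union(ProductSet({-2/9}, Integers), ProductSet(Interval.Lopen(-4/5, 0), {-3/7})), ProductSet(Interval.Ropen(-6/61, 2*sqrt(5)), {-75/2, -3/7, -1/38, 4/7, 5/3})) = ProductSet(Interval(-6/61, 0), {-3/7})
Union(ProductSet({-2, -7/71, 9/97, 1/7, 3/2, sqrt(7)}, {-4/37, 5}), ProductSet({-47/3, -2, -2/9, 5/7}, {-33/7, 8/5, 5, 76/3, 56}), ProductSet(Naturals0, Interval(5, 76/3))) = Union(ProductSet({-47/3, -2, -2/9, 5/7}, {-33/7, 8/5, 5, 76/3, 56}), ProductSet({-2, -7/71, 9/97, 1/7, 3/2, sqrt(7)}, {-4/37, 5}), ProductSet(Naturals0, Interval(5, 76/3)))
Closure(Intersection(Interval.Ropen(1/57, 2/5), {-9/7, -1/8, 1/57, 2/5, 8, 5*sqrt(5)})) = {1/57}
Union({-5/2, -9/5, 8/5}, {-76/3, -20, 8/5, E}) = {-76/3, -20, -5/2, -9/5, 8/5, E}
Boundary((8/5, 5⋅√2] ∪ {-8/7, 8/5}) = {-8/7, 8/5, 5⋅√2}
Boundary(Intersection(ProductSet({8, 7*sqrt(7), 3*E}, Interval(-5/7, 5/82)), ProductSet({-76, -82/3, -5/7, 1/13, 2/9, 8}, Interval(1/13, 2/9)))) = EmptySet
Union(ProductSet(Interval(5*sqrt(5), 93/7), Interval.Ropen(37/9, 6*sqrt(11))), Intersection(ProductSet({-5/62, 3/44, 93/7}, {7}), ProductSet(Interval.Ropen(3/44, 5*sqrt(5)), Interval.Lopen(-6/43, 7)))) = Union(ProductSet({3/44}, {7}), ProductSet(Interval(5*sqrt(5), 93/7), Interval.Ropen(37/9, 6*sqrt(11))))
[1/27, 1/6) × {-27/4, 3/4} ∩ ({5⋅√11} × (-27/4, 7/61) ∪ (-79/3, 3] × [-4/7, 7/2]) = [1/27, 1/6) × {3/4}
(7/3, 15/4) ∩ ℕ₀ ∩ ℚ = {3}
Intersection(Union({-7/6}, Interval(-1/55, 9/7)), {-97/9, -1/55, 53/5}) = {-1/55}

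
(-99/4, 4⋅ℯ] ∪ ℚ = ℚ ∪ [-99/4, 4⋅ℯ]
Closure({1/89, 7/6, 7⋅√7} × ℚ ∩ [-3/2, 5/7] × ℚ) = {1/89} × ℝ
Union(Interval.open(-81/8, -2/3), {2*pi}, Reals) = Interval(-oo, oo)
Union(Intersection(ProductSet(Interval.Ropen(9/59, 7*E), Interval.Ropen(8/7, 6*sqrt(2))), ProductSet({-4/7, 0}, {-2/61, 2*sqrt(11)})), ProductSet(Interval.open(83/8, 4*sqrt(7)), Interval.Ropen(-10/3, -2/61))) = ProductSet(Interval.open(83/8, 4*sqrt(7)), Interval.Ropen(-10/3, -2/61))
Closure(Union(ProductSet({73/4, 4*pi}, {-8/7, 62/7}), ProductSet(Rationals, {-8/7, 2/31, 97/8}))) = Union(ProductSet({73/4, 4*pi}, {-8/7, 62/7}), ProductSet(Reals, {-8/7, 2/31, 97/8}))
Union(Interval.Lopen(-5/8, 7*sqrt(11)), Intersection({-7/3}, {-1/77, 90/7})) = Interval.Lopen(-5/8, 7*sqrt(11))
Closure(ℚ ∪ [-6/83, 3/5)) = ℚ ∪ (-∞, ∞)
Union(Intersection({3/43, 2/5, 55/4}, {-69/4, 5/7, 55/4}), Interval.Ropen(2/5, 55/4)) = Interval(2/5, 55/4)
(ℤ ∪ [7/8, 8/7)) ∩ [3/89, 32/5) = [7/8, 8/7) ∪ {1, 2, …, 6}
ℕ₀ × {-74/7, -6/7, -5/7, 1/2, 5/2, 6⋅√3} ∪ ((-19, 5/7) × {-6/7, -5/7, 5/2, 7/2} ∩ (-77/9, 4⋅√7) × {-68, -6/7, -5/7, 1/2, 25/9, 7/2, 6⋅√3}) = ((-77/9, 5/7) × {-6/7, -5/7, 7/2}) ∪ (ℕ₀ × {-74/7, -6/7, -5/7, 1/2, 5/2, 6⋅√3})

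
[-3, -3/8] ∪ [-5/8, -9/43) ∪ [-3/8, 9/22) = [-3, 9/22)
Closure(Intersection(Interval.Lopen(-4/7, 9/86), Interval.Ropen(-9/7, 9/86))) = Interval(-4/7, 9/86)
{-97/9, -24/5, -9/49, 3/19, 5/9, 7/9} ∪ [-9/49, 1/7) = {-97/9, -24/5, 3/19, 5/9, 7/9} ∪ [-9/49, 1/7)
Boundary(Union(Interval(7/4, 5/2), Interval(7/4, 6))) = {7/4, 6}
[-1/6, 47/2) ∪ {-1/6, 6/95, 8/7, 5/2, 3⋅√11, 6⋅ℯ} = [-1/6, 47/2)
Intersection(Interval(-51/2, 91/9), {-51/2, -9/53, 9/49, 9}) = {-51/2, -9/53, 9/49, 9}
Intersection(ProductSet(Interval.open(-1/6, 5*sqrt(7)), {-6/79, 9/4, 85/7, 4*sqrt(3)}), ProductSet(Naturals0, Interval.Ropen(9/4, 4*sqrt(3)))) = ProductSet(Range(0, 14, 1), {9/4})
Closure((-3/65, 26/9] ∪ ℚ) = ℚ ∪ (-∞, ∞)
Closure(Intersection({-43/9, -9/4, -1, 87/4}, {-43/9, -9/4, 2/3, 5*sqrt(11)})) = {-43/9, -9/4}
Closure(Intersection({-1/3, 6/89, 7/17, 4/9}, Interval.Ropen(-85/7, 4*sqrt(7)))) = {-1/3, 6/89, 7/17, 4/9}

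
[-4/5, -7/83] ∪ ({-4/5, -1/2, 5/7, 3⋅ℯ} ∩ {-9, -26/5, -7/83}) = [-4/5, -7/83]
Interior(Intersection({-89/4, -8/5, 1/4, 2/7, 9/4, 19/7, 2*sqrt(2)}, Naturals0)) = EmptySet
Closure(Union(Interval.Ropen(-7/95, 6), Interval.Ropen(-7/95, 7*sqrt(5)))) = Interval(-7/95, 7*sqrt(5))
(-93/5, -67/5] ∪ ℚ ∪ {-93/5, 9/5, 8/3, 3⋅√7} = ℚ ∪ [-93/5, -67/5] ∪ {3⋅√7}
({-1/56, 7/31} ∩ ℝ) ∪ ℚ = ℚ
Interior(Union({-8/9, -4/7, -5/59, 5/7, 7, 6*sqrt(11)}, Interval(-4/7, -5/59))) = Interval.open(-4/7, -5/59)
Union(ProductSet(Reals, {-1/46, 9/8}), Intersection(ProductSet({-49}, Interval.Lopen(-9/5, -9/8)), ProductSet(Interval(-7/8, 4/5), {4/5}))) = ProductSet(Reals, {-1/46, 9/8})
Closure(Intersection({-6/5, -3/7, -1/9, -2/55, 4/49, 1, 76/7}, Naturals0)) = {1}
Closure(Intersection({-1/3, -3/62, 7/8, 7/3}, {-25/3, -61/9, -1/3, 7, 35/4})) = {-1/3}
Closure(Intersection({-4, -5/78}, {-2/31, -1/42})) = EmptySet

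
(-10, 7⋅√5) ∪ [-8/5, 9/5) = (-10, 7⋅√5)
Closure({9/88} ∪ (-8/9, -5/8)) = [-8/9, -5/8] ∪ {9/88}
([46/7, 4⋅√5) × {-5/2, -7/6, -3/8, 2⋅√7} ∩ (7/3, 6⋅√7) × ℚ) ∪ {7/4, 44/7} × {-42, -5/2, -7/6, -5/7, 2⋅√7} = ({7/4, 44/7} × {-42, -5/2, -7/6, -5/7, 2⋅√7}) ∪ ([46/7, 4⋅√5) × {-5/2, -7/6, -3/8})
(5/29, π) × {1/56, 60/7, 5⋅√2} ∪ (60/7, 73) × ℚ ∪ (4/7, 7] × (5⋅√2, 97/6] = ((60/7, 73) × ℚ) ∪ ((5/29, π) × {1/56, 60/7, 5⋅√2}) ∪ ((4/7, 7] × (5⋅√2, 97/6])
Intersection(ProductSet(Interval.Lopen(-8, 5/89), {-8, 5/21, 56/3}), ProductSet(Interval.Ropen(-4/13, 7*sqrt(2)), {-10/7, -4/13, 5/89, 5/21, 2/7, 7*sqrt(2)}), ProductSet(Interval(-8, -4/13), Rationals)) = ProductSet({-4/13}, {5/21})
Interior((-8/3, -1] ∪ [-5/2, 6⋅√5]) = (-8/3, 6⋅√5)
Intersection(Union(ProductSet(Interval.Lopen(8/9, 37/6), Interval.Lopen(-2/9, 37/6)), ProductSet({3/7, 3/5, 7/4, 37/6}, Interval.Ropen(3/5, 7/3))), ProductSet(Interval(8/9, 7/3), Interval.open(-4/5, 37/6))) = ProductSet(Interval.Lopen(8/9, 7/3), Interval.open(-2/9, 37/6))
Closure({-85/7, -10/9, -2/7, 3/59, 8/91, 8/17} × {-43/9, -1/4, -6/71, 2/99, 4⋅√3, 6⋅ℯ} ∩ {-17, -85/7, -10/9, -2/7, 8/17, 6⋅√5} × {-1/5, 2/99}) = {-85/7, -10/9, -2/7, 8/17} × {2/99}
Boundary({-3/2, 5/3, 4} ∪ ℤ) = ℤ ∪ {-3/2, 5/3}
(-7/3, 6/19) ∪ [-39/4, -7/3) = [-39/4, -7/3) ∪ (-7/3, 6/19)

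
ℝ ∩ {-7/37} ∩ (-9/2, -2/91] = {-7/37}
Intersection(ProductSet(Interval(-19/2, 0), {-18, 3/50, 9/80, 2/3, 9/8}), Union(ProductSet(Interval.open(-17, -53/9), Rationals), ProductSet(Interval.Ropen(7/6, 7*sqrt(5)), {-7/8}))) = ProductSet(Interval.Ropen(-19/2, -53/9), {-18, 3/50, 9/80, 2/3, 9/8})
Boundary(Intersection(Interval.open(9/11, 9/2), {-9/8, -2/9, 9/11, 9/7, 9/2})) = {9/7}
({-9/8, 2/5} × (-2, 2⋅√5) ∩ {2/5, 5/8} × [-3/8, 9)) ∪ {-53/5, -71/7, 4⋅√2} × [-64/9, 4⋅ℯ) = ({2/5} × [-3/8, 2⋅√5)) ∪ ({-53/5, -71/7, 4⋅√2} × [-64/9, 4⋅ℯ))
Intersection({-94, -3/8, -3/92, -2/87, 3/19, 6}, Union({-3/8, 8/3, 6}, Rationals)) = {-94, -3/8, -3/92, -2/87, 3/19, 6}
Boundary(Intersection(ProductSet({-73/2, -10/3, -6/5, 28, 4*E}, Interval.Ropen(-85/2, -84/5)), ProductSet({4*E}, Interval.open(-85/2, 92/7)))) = ProductSet({4*E}, Interval(-85/2, -84/5))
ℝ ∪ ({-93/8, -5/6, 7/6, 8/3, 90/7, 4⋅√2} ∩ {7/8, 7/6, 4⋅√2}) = ℝ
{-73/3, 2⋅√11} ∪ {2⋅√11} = {-73/3, 2⋅√11}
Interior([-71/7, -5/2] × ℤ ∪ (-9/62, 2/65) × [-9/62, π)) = (-9/62, 2/65) × (-9/62, π)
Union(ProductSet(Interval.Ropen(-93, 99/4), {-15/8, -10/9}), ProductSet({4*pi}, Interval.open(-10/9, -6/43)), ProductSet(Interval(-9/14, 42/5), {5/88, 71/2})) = Union(ProductSet({4*pi}, Interval.open(-10/9, -6/43)), ProductSet(Interval.Ropen(-93, 99/4), {-15/8, -10/9}), ProductSet(Interval(-9/14, 42/5), {5/88, 71/2}))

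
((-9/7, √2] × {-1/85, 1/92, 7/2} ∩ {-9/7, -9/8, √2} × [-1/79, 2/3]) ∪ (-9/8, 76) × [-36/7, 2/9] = ({-9/8, √2} × {-1/85, 1/92}) ∪ ((-9/8, 76) × [-36/7, 2/9])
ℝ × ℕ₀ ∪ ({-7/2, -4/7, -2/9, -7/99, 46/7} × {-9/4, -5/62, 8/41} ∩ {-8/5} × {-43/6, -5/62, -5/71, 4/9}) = ℝ × ℕ₀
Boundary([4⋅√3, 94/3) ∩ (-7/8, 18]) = {18, 4⋅√3}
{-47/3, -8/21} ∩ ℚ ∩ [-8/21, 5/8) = {-8/21}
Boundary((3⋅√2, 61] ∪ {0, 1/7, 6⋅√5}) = {0, 1/7, 61, 3⋅√2}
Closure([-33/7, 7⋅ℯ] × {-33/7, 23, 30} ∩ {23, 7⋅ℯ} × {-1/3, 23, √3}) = {7⋅ℯ} × {23}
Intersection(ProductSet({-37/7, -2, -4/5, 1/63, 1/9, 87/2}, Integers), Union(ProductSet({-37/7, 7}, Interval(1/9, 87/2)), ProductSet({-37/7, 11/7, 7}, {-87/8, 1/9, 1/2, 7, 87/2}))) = ProductSet({-37/7}, Range(1, 44, 1))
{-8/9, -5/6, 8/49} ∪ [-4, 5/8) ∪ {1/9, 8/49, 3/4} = [-4, 5/8) ∪ {3/4}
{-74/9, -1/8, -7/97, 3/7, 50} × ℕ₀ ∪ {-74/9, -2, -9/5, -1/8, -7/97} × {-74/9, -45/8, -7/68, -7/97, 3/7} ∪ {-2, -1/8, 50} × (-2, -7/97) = ({-74/9, -1/8, -7/97, 3/7, 50} × ℕ₀) ∪ ({-2, -1/8, 50} × (-2, -7/97)) ∪ ({-74/9, -2, -9/5, -1/8, -7/97} × {-74/9, -45/8, -7/68, -7/97, 3/7})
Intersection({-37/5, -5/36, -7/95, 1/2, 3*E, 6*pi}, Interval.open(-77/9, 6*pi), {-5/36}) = {-5/36}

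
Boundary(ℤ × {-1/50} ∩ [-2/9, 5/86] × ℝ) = {0} × {-1/50}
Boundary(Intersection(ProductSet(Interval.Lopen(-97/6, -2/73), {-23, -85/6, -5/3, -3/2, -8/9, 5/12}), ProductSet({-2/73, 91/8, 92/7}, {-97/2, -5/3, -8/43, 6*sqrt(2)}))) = ProductSet({-2/73}, {-5/3})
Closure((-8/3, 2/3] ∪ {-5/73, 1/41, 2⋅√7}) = [-8/3, 2/3] ∪ {2⋅√7}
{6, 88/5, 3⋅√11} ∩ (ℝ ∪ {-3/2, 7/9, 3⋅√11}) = {6, 88/5, 3⋅√11}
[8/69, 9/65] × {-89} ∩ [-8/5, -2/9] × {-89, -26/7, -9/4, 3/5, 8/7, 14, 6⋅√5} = ∅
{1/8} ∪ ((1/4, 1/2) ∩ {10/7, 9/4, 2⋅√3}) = {1/8}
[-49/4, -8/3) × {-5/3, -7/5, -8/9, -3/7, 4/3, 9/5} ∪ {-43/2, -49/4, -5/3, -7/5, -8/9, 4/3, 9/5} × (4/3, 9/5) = ([-49/4, -8/3) × {-5/3, -7/5, -8/9, -3/7, 4/3, 9/5}) ∪ ({-43/2, -49/4, -5/3, -7/5, -8/9, 4/3, 9/5} × (4/3, 9/5))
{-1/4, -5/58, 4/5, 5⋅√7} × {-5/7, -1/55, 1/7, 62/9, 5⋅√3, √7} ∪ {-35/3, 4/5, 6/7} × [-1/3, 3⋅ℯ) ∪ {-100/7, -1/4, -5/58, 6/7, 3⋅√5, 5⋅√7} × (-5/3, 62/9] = ({-35/3, 4/5, 6/7} × [-1/3, 3⋅ℯ)) ∪ ({-100/7, -1/4, -5/58, 6/7, 3⋅√5, 5⋅√7} × (-5/3, 62/9]) ∪ ({-1/4, -5/58, 4/5, 5⋅√7} × {-5/7, -1/55, 1/7, 62/9, 5⋅√3, √7})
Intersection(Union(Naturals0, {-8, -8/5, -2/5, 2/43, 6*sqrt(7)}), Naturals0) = Naturals0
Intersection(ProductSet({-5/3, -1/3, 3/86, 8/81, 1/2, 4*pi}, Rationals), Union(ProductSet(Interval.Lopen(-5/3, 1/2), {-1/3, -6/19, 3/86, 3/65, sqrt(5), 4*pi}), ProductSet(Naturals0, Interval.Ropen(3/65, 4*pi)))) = ProductSet({-1/3, 3/86, 8/81, 1/2}, {-1/3, -6/19, 3/86, 3/65})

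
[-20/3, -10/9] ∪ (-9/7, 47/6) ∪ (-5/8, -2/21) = [-20/3, 47/6)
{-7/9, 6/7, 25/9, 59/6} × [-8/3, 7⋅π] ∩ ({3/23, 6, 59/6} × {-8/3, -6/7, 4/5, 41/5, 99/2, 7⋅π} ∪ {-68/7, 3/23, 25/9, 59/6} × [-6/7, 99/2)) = ({59/6} × {-8/3, -6/7, 4/5, 41/5, 7⋅π}) ∪ ({25/9, 59/6} × [-6/7, 7⋅π])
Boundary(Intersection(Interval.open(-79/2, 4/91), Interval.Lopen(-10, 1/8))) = {-10, 4/91}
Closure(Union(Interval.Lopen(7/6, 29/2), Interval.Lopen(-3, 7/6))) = Interval(-3, 29/2)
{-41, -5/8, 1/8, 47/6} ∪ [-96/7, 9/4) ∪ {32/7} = {-41, 32/7, 47/6} ∪ [-96/7, 9/4)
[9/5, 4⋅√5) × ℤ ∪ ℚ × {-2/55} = (ℚ × {-2/55}) ∪ ([9/5, 4⋅√5) × ℤ)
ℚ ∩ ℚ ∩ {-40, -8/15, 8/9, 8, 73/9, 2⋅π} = {-40, -8/15, 8/9, 8, 73/9}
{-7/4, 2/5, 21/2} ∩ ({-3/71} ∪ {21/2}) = {21/2}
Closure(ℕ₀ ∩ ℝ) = ℕ₀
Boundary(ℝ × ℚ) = ℝ × ℝ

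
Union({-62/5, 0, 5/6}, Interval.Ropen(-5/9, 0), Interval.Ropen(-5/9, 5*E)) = Union({-62/5}, Interval.Ropen(-5/9, 5*E))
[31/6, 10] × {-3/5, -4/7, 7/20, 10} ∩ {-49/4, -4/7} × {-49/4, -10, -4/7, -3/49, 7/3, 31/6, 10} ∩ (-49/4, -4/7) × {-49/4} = ∅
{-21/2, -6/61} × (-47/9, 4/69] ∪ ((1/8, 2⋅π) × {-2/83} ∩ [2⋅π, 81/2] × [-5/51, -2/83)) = {-21/2, -6/61} × (-47/9, 4/69]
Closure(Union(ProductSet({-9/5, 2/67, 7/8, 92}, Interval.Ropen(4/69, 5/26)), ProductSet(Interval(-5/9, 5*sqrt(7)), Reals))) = Union(ProductSet({-9/5, 92}, Interval(4/69, 5/26)), ProductSet({-9/5, 2/67, 7/8, 92}, Interval.Ropen(4/69, 5/26)), ProductSet(Interval(-5/9, 5*sqrt(7)), Reals))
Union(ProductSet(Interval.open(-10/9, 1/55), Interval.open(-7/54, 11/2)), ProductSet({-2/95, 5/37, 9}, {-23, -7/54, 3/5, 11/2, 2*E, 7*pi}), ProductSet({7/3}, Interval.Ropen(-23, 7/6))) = Union(ProductSet({7/3}, Interval.Ropen(-23, 7/6)), ProductSet({-2/95, 5/37, 9}, {-23, -7/54, 3/5, 11/2, 2*E, 7*pi}), ProductSet(Interval.open(-10/9, 1/55), Interval.open(-7/54, 11/2)))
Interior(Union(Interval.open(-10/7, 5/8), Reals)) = Interval(-oo, oo)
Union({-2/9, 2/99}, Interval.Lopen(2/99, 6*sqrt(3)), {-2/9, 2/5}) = Union({-2/9}, Interval(2/99, 6*sqrt(3)))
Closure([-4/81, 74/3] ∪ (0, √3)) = [-4/81, 74/3]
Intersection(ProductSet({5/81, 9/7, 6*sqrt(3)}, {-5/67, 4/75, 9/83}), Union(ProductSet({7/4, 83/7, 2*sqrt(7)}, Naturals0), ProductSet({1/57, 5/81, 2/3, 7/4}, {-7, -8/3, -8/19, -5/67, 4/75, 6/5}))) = ProductSet({5/81}, {-5/67, 4/75})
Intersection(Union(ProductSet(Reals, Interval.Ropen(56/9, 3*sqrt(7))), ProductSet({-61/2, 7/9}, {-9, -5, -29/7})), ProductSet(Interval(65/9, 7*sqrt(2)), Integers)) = ProductSet(Interval(65/9, 7*sqrt(2)), Range(7, 8, 1))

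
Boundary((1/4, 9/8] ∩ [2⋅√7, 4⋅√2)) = ∅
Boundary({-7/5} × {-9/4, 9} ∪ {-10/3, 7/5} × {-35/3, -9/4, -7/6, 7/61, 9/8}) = ({-7/5} × {-9/4, 9}) ∪ ({-10/3, 7/5} × {-35/3, -9/4, -7/6, 7/61, 9/8})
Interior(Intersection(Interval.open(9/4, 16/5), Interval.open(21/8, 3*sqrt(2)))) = Interval.open(21/8, 16/5)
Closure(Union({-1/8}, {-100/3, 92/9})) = {-100/3, -1/8, 92/9}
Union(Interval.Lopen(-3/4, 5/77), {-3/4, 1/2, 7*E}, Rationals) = Union({7*E}, Interval(-3/4, 5/77), Rationals)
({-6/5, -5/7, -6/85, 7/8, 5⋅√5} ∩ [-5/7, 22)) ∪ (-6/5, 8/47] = (-6/5, 8/47] ∪ {7/8, 5⋅√5}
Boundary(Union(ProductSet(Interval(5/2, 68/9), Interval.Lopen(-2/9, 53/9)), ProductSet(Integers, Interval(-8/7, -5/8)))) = Union(ProductSet({5/2, 68/9}, Interval(-2/9, 53/9)), ProductSet(Integers, Interval(-8/7, -5/8)), ProductSet(Interval(5/2, 68/9), {-2/9, 53/9}))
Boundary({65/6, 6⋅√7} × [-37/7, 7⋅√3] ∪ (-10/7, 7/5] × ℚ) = ([-10/7, 7/5] × ℝ) ∪ ({65/6, 6⋅√7} × [-37/7, 7⋅√3])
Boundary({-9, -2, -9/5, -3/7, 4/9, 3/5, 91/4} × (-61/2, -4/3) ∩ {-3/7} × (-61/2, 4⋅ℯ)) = {-3/7} × [-61/2, -4/3]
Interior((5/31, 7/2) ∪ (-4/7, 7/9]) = (-4/7, 7/2)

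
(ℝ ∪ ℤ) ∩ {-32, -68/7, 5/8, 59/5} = {-32, -68/7, 5/8, 59/5}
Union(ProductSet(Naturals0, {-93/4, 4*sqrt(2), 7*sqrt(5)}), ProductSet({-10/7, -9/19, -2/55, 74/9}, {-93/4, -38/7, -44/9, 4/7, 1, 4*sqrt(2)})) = Union(ProductSet({-10/7, -9/19, -2/55, 74/9}, {-93/4, -38/7, -44/9, 4/7, 1, 4*sqrt(2)}), ProductSet(Naturals0, {-93/4, 4*sqrt(2), 7*sqrt(5)}))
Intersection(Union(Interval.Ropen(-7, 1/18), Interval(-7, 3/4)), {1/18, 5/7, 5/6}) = {1/18, 5/7}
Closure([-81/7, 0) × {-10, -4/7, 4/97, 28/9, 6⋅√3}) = [-81/7, 0] × {-10, -4/7, 4/97, 28/9, 6⋅√3}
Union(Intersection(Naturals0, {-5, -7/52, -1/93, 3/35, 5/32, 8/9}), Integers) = Integers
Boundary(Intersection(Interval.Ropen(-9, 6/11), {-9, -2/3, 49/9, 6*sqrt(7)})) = {-9, -2/3}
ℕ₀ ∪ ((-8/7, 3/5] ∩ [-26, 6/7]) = (-8/7, 3/5] ∪ ℕ₀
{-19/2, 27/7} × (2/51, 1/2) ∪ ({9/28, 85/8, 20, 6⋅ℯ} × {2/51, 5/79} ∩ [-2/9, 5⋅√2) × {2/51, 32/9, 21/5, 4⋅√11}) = ({9/28} × {2/51}) ∪ ({-19/2, 27/7} × (2/51, 1/2))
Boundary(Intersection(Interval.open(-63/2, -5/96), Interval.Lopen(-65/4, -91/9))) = {-65/4, -91/9}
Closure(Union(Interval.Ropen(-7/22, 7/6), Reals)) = Interval(-oo, oo)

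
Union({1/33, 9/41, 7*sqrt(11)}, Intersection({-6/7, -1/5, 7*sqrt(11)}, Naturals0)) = {1/33, 9/41, 7*sqrt(11)}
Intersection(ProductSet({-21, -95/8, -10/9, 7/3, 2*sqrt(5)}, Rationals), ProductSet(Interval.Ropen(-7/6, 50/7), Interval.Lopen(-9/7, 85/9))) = ProductSet({-10/9, 7/3, 2*sqrt(5)}, Intersection(Interval.Lopen(-9/7, 85/9), Rationals))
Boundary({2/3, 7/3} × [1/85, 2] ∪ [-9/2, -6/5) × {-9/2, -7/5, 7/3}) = ({2/3, 7/3} × [1/85, 2]) ∪ ([-9/2, -6/5] × {-9/2, -7/5, 7/3})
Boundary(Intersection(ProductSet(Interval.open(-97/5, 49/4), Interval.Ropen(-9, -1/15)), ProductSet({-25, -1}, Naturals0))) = EmptySet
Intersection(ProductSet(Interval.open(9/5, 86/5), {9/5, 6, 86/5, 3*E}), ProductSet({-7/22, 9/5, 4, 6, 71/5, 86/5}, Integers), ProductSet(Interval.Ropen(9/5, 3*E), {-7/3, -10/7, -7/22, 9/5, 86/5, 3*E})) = EmptySet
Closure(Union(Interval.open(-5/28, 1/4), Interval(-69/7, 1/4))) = Interval(-69/7, 1/4)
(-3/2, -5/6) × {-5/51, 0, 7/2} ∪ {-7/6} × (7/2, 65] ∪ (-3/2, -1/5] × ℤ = ((-3/2, -1/5] × ℤ) ∪ ({-7/6} × (7/2, 65]) ∪ ((-3/2, -5/6) × {-5/51, 0, 7/2})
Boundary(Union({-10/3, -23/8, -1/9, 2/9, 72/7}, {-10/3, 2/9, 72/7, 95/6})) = {-10/3, -23/8, -1/9, 2/9, 72/7, 95/6}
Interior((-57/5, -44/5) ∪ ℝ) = (-∞, ∞)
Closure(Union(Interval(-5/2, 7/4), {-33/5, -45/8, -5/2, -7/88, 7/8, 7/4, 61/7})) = Union({-33/5, -45/8, 61/7}, Interval(-5/2, 7/4))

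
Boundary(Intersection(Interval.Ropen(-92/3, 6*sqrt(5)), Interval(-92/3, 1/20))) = {-92/3, 1/20}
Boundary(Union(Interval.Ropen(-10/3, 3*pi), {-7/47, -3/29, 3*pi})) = {-10/3, 3*pi}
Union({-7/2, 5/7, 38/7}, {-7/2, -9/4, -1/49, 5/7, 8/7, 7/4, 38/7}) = {-7/2, -9/4, -1/49, 5/7, 8/7, 7/4, 38/7}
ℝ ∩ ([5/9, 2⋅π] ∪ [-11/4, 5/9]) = [-11/4, 2⋅π]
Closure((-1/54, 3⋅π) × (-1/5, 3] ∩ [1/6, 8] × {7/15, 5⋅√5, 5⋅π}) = [1/6, 8] × {7/15}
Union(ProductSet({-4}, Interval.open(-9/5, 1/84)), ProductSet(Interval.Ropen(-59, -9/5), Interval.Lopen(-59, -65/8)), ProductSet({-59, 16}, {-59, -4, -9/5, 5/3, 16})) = Union(ProductSet({-4}, Interval.open(-9/5, 1/84)), ProductSet({-59, 16}, {-59, -4, -9/5, 5/3, 16}), ProductSet(Interval.Ropen(-59, -9/5), Interval.Lopen(-59, -65/8)))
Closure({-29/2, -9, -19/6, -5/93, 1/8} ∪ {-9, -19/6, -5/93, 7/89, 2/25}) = {-29/2, -9, -19/6, -5/93, 7/89, 2/25, 1/8}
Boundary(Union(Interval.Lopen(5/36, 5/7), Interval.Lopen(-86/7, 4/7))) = {-86/7, 5/7}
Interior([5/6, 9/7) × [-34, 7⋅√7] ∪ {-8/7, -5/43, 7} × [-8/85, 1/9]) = (5/6, 9/7) × (-34, 7⋅√7)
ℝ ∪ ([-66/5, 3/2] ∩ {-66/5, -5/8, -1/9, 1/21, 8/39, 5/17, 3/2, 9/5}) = ℝ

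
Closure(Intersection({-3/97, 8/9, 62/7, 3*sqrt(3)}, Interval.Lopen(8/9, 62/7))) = {62/7, 3*sqrt(3)}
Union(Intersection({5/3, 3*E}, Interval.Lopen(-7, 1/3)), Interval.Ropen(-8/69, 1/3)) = Interval.Ropen(-8/69, 1/3)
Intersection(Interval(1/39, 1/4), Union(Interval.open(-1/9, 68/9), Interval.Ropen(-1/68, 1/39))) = Interval(1/39, 1/4)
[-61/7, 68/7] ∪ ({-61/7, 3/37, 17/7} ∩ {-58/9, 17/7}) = [-61/7, 68/7]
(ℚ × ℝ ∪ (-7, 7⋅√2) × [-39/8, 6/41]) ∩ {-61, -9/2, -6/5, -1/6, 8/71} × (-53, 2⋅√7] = {-61, -9/2, -6/5, -1/6, 8/71} × (-53, 2⋅√7]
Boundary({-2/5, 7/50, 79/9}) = {-2/5, 7/50, 79/9}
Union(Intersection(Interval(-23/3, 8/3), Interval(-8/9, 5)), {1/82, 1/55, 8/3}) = Interval(-8/9, 8/3)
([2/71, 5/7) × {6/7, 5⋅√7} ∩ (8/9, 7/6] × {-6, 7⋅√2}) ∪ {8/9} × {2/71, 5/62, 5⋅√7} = {8/9} × {2/71, 5/62, 5⋅√7}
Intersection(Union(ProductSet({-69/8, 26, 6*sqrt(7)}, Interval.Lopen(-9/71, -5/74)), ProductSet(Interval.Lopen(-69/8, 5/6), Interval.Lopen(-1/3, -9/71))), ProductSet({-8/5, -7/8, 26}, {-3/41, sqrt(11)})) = ProductSet({26}, {-3/41})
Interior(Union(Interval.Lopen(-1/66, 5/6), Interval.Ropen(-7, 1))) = Interval.open(-7, 1)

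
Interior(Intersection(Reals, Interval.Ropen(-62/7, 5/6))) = Interval.open(-62/7, 5/6)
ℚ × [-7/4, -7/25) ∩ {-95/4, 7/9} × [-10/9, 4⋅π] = {-95/4, 7/9} × [-10/9, -7/25)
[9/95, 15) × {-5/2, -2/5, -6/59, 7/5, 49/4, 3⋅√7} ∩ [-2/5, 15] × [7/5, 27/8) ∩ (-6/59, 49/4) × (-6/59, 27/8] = [9/95, 49/4) × {7/5}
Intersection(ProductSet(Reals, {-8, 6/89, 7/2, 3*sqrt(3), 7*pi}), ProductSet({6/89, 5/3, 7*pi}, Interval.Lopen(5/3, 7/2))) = ProductSet({6/89, 5/3, 7*pi}, {7/2})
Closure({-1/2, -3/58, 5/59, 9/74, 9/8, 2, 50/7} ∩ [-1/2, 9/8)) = {-1/2, -3/58, 5/59, 9/74}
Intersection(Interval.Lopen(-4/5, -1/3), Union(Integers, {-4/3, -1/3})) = {-1/3}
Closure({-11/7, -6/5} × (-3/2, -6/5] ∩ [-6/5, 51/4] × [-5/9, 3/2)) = ∅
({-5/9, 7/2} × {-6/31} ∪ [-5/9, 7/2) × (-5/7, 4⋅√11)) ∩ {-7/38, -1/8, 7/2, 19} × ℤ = {-7/38, -1/8} × {0, 1, …, 13}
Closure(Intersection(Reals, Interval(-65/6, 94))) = Interval(-65/6, 94)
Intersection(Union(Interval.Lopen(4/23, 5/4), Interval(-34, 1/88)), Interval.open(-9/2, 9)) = Union(Interval.Lopen(-9/2, 1/88), Interval.Lopen(4/23, 5/4))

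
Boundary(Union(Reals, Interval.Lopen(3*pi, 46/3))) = EmptySet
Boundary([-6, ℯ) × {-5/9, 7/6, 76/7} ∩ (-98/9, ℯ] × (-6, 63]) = [-6, ℯ] × {-5/9, 7/6, 76/7}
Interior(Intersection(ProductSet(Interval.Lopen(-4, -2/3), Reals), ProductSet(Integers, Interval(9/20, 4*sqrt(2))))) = EmptySet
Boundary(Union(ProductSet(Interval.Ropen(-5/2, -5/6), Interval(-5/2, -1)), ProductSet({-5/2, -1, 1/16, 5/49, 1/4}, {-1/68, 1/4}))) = Union(ProductSet({-5/2, -5/6}, Interval(-5/2, -1)), ProductSet({-5/2, -1, 1/16, 5/49, 1/4}, {-1/68, 1/4}), ProductSet(Interval(-5/2, -5/6), {-5/2, -1}))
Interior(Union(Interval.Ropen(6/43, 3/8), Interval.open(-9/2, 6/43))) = Interval.open(-9/2, 3/8)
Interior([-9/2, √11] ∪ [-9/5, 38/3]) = (-9/2, 38/3)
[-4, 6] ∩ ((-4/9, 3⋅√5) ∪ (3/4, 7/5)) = (-4/9, 6]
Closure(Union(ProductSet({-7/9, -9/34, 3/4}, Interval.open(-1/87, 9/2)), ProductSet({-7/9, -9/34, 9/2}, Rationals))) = Union(ProductSet({-7/9, -9/34, 3/4}, Interval(-1/87, 9/2)), ProductSet({-7/9, -9/34, 9/2}, Reals))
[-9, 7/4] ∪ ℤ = ℤ ∪ [-9, 7/4]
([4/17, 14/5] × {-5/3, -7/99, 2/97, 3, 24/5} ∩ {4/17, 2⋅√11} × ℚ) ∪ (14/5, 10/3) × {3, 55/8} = ({4/17} × {-5/3, -7/99, 2/97, 3, 24/5}) ∪ ((14/5, 10/3) × {3, 55/8})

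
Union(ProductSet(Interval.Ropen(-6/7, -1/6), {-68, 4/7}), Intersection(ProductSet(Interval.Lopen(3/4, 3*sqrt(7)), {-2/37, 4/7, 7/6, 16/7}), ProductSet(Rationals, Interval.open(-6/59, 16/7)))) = Union(ProductSet(Intersection(Interval.Lopen(3/4, 3*sqrt(7)), Rationals), {-2/37, 4/7, 7/6}), ProductSet(Interval.Ropen(-6/7, -1/6), {-68, 4/7}))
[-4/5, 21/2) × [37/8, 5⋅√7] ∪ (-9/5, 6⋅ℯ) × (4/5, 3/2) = ((-9/5, 6⋅ℯ) × (4/5, 3/2)) ∪ ([-4/5, 21/2) × [37/8, 5⋅√7])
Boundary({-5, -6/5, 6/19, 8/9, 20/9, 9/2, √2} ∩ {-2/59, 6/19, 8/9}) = {6/19, 8/9}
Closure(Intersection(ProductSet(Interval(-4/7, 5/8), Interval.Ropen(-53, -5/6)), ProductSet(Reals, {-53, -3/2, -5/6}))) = ProductSet(Interval(-4/7, 5/8), {-53, -3/2})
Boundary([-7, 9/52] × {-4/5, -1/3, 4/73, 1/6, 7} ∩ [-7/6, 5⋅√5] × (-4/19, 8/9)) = [-7/6, 9/52] × {4/73, 1/6}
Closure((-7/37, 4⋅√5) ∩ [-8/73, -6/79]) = [-8/73, -6/79]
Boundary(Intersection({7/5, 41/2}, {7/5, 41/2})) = {7/5, 41/2}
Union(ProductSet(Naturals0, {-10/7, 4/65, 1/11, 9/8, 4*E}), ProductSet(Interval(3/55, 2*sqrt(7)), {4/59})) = Union(ProductSet(Interval(3/55, 2*sqrt(7)), {4/59}), ProductSet(Naturals0, {-10/7, 4/65, 1/11, 9/8, 4*E}))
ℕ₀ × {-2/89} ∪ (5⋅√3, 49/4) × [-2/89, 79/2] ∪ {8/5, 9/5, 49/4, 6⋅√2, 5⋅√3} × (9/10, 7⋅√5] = (ℕ₀ × {-2/89}) ∪ ((5⋅√3, 49/4) × [-2/89, 79/2]) ∪ ({8/5, 9/5, 49/4, 6⋅√2, 5⋅√3} × (9/10, 7⋅√5])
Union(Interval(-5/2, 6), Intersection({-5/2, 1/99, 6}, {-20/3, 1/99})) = Interval(-5/2, 6)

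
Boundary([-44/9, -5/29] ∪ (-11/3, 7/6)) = {-44/9, 7/6}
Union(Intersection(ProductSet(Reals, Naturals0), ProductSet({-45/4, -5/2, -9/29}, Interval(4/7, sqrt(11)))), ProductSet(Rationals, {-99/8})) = Union(ProductSet({-45/4, -5/2, -9/29}, Range(1, 4, 1)), ProductSet(Rationals, {-99/8}))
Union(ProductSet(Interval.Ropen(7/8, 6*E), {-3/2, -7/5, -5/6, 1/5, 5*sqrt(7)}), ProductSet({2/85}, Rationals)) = Union(ProductSet({2/85}, Rationals), ProductSet(Interval.Ropen(7/8, 6*E), {-3/2, -7/5, -5/6, 1/5, 5*sqrt(7)}))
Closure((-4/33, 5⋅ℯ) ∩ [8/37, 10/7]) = [8/37, 10/7]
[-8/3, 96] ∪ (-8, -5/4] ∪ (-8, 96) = (-8, 96]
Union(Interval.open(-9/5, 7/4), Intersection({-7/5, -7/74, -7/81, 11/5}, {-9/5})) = Interval.open(-9/5, 7/4)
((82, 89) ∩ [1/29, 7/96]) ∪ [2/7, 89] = [2/7, 89]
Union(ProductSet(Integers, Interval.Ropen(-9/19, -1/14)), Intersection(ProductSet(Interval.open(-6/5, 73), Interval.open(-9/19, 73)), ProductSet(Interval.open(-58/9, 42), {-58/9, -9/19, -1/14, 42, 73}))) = Union(ProductSet(Integers, Interval.Ropen(-9/19, -1/14)), ProductSet(Interval.open(-6/5, 42), {-1/14, 42}))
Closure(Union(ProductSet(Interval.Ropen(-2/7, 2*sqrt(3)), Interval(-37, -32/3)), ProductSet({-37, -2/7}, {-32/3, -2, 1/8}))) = Union(ProductSet({-37, -2/7}, {-32/3, -2, 1/8}), ProductSet(Interval(-2/7, 2*sqrt(3)), Interval(-37, -32/3)))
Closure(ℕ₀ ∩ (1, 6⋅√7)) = {2, 3, …, 15}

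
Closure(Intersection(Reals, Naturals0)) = Naturals0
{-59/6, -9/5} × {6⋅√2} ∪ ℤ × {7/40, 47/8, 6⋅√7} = ({-59/6, -9/5} × {6⋅√2}) ∪ (ℤ × {7/40, 47/8, 6⋅√7})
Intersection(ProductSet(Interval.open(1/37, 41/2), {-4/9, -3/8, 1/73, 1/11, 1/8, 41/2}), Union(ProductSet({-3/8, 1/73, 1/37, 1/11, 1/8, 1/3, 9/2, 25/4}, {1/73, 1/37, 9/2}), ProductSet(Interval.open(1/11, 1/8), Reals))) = Union(ProductSet({1/11, 1/8, 1/3, 9/2, 25/4}, {1/73}), ProductSet(Interval.open(1/11, 1/8), {-4/9, -3/8, 1/73, 1/11, 1/8, 41/2}))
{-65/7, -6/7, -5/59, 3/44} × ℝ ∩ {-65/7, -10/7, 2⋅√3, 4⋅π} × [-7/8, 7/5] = {-65/7} × [-7/8, 7/5]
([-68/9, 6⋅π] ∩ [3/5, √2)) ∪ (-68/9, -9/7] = (-68/9, -9/7] ∪ [3/5, √2)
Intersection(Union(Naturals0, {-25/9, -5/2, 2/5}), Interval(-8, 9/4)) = Union({-25/9, -5/2, 2/5}, Range(0, 3, 1))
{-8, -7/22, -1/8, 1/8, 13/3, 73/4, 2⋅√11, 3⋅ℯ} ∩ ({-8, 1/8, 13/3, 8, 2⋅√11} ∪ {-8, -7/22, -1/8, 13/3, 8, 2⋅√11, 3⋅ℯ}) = {-8, -7/22, -1/8, 1/8, 13/3, 2⋅√11, 3⋅ℯ}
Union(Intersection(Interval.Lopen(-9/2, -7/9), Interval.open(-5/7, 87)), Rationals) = Rationals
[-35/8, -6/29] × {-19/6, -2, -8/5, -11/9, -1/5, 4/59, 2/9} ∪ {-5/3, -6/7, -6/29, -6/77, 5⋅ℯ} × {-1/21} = ({-5/3, -6/7, -6/29, -6/77, 5⋅ℯ} × {-1/21}) ∪ ([-35/8, -6/29] × {-19/6, -2, -8/5, -11/9, -1/5, 4/59, 2/9})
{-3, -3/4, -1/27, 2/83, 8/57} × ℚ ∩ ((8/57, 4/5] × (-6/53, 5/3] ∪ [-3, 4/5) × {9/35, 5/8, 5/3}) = {-3, -3/4, -1/27, 2/83, 8/57} × {9/35, 5/8, 5/3}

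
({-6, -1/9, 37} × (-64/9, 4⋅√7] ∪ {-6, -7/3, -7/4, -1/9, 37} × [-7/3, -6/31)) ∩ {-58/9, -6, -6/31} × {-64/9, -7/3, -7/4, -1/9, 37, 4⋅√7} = {-6} × {-7/3, -7/4, -1/9, 4⋅√7}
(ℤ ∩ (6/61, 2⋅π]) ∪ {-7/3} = {-7/3} ∪ {1, 2, …, 6}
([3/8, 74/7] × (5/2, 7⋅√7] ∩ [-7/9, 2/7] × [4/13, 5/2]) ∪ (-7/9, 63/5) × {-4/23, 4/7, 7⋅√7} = (-7/9, 63/5) × {-4/23, 4/7, 7⋅√7}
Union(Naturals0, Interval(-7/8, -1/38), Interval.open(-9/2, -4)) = Union(Interval.open(-9/2, -4), Interval(-7/8, -1/38), Naturals0)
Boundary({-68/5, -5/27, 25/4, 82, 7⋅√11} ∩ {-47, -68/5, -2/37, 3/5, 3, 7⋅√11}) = {-68/5, 7⋅√11}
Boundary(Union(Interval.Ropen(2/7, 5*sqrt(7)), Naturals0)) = Union(Complement(Naturals0, Interval.open(2/7, 5*sqrt(7))), {2/7, 5*sqrt(7)})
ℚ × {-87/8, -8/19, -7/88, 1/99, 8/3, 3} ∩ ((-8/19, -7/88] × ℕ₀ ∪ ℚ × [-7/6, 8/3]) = (ℚ × {-8/19, -7/88, 1/99, 8/3}) ∪ ((ℚ ∩ (-8/19, -7/88]) × {3})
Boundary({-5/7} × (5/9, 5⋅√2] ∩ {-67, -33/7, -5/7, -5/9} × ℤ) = {-5/7} × {1, 2, …, 7}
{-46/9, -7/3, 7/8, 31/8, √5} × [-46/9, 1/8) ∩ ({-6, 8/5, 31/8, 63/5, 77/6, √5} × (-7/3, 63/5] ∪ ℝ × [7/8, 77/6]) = {31/8, √5} × (-7/3, 1/8)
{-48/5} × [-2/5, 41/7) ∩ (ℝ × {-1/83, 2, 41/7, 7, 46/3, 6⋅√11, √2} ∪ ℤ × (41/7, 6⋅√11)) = {-48/5} × {-1/83, 2, √2}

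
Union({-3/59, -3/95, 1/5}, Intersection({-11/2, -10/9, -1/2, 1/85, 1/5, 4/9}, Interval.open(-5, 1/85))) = {-10/9, -1/2, -3/59, -3/95, 1/5}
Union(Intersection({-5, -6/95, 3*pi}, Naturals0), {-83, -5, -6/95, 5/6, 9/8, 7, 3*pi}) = {-83, -5, -6/95, 5/6, 9/8, 7, 3*pi}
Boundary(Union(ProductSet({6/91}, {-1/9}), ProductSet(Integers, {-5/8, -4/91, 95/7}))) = Union(ProductSet({6/91}, {-1/9}), ProductSet(Integers, {-5/8, -4/91, 95/7}))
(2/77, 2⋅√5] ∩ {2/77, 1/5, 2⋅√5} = {1/5, 2⋅√5}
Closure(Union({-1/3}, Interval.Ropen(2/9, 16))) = Union({-1/3}, Interval(2/9, 16))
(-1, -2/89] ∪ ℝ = (-∞, ∞)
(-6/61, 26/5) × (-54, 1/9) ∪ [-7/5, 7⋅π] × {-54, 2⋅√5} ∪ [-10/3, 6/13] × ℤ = ([-10/3, 6/13] × ℤ) ∪ ((-6/61, 26/5) × (-54, 1/9)) ∪ ([-7/5, 7⋅π] × {-54, 2⋅√5})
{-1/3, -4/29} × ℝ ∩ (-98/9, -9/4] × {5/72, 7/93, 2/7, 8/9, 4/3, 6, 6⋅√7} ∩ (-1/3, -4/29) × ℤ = ∅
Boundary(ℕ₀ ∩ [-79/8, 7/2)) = {0, 1, 2, 3}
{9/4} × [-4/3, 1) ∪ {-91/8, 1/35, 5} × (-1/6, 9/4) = ({9/4} × [-4/3, 1)) ∪ ({-91/8, 1/35, 5} × (-1/6, 9/4))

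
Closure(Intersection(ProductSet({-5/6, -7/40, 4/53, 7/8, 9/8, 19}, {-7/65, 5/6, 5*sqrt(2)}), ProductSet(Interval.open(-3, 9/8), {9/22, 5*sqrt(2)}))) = ProductSet({-5/6, -7/40, 4/53, 7/8}, {5*sqrt(2)})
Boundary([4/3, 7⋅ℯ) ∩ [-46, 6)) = {4/3, 6}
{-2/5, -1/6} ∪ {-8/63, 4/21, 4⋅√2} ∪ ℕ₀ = {-2/5, -1/6, -8/63, 4/21, 4⋅√2} ∪ ℕ₀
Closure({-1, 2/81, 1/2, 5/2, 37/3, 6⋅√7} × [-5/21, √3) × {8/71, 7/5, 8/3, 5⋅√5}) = {-1, 2/81, 1/2, 5/2, 37/3, 6⋅√7} × [-5/21, √3] × {8/71, 7/5, 8/3, 5⋅√5}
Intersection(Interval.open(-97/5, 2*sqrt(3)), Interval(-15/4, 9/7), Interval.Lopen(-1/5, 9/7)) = Interval.Lopen(-1/5, 9/7)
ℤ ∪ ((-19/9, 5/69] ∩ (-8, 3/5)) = ℤ ∪ (-19/9, 5/69]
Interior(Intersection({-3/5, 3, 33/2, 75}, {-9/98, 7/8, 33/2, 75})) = EmptySet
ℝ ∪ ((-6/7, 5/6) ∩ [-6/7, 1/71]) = (-∞, ∞)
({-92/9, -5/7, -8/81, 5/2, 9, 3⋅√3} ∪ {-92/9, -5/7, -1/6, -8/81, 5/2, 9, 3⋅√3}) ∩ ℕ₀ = {9}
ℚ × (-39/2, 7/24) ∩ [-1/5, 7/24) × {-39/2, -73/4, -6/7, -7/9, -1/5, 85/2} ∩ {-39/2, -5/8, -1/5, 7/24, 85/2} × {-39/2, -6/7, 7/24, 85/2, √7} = {-1/5} × {-6/7}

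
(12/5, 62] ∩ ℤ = {3, 4, …, 62}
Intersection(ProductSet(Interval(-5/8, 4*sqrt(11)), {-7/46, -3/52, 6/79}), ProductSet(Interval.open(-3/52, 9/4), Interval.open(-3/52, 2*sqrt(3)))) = ProductSet(Interval.open(-3/52, 9/4), {6/79})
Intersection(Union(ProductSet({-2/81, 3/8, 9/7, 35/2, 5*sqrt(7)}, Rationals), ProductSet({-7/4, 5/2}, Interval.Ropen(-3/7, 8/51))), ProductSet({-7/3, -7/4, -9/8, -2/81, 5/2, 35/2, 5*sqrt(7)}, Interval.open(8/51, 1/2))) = ProductSet({-2/81, 35/2, 5*sqrt(7)}, Intersection(Interval.open(8/51, 1/2), Rationals))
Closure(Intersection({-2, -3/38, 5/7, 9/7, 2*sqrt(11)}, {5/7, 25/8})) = {5/7}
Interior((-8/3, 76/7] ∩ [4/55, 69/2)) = (4/55, 76/7)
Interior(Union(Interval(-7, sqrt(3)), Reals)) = Interval(-oo, oo)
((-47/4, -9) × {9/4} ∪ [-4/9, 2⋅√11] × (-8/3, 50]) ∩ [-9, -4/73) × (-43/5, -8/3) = ∅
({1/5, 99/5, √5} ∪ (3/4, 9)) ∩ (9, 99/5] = {99/5}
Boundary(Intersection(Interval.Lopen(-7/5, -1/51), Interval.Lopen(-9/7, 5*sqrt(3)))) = {-9/7, -1/51}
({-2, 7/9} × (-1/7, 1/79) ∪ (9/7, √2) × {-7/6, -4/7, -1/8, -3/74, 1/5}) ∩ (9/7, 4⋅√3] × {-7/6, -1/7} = (9/7, √2) × {-7/6}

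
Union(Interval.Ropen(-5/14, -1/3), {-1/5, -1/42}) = Union({-1/5, -1/42}, Interval.Ropen(-5/14, -1/3))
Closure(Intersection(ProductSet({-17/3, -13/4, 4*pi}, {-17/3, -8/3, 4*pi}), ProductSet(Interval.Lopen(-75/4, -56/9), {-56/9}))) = EmptySet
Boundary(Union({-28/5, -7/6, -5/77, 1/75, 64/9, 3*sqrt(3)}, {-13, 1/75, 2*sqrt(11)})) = {-13, -28/5, -7/6, -5/77, 1/75, 64/9, 2*sqrt(11), 3*sqrt(3)}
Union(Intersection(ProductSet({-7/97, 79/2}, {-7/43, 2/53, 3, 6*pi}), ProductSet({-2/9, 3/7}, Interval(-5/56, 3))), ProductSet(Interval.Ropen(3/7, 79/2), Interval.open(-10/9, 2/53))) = ProductSet(Interval.Ropen(3/7, 79/2), Interval.open(-10/9, 2/53))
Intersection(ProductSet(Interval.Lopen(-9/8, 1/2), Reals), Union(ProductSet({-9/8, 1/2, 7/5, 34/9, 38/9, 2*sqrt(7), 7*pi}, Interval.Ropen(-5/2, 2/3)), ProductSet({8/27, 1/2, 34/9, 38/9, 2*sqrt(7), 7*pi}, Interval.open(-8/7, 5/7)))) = Union(ProductSet({1/2}, Interval.Ropen(-5/2, 2/3)), ProductSet({8/27, 1/2}, Interval.open(-8/7, 5/7)))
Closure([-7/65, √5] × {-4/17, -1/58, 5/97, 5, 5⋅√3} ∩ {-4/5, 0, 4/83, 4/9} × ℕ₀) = {0, 4/83, 4/9} × {5}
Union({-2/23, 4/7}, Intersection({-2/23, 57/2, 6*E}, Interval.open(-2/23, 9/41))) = {-2/23, 4/7}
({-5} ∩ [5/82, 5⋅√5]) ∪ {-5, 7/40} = {-5, 7/40}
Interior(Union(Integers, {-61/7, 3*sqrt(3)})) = EmptySet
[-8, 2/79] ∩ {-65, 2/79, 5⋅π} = {2/79}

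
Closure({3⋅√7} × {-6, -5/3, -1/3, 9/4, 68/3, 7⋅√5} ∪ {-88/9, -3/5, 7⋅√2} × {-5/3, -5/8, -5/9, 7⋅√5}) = ({3⋅√7} × {-6, -5/3, -1/3, 9/4, 68/3, 7⋅√5}) ∪ ({-88/9, -3/5, 7⋅√2} × {-5/3, -5/8, -5/9, 7⋅√5})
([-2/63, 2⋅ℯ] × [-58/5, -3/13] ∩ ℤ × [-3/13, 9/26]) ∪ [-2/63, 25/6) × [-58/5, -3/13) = ({0, 1, …, 5} × {-3/13}) ∪ ([-2/63, 25/6) × [-58/5, -3/13))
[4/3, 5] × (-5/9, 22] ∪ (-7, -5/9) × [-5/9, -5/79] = ((-7, -5/9) × [-5/9, -5/79]) ∪ ([4/3, 5] × (-5/9, 22])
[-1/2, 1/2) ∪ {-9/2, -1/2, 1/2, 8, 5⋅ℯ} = {-9/2, 8, 5⋅ℯ} ∪ [-1/2, 1/2]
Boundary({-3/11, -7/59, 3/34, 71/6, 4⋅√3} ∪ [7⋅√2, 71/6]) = {-3/11, -7/59, 3/34, 71/6, 7⋅√2, 4⋅√3}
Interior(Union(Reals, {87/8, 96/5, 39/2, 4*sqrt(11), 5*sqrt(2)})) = Reals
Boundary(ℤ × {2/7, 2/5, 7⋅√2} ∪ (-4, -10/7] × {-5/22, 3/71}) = ([-4, -10/7] × {-5/22, 3/71}) ∪ (ℤ × {2/7, 2/5, 7⋅√2})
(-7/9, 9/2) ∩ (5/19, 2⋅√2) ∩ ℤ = {1, 2}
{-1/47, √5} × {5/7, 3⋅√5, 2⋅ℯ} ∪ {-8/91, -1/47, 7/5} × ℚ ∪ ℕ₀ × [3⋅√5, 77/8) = ({-8/91, -1/47, 7/5} × ℚ) ∪ (ℕ₀ × [3⋅√5, 77/8)) ∪ ({-1/47, √5} × {5/7, 3⋅√5, 2⋅ℯ})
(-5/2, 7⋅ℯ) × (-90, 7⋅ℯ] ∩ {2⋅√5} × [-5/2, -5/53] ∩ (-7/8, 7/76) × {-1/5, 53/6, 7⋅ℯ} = ∅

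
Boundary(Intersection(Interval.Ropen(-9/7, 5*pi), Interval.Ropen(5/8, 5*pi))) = {5/8, 5*pi}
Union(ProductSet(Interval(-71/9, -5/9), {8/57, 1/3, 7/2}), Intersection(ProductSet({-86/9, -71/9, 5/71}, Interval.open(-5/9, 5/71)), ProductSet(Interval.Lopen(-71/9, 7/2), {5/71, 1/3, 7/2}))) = ProductSet(Interval(-71/9, -5/9), {8/57, 1/3, 7/2})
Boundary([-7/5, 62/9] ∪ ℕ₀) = {-7/5, 62/9} ∪ (ℕ₀ \ (-7/5, 62/9))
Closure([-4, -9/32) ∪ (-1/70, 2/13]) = [-4, -9/32] ∪ [-1/70, 2/13]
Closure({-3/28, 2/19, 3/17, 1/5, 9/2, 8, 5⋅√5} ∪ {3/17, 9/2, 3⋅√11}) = {-3/28, 2/19, 3/17, 1/5, 9/2, 8, 3⋅√11, 5⋅√5}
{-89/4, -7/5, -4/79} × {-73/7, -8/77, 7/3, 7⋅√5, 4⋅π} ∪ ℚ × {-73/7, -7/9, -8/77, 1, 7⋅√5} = (ℚ × {-73/7, -7/9, -8/77, 1, 7⋅√5}) ∪ ({-89/4, -7/5, -4/79} × {-73/7, -8/77, 7/3, 7⋅√5, 4⋅π})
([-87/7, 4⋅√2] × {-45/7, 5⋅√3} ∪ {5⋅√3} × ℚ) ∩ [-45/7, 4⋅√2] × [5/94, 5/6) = ∅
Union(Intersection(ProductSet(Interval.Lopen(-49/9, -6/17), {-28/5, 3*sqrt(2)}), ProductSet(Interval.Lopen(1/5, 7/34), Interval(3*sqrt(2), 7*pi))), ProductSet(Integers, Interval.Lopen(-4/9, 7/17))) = ProductSet(Integers, Interval.Lopen(-4/9, 7/17))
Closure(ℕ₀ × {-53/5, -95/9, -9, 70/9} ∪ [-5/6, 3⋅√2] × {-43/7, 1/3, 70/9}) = (ℕ₀ × {-53/5, -95/9, -9, 70/9}) ∪ ([-5/6, 3⋅√2] × {-43/7, 1/3, 70/9})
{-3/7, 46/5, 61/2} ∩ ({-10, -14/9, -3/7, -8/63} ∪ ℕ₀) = {-3/7}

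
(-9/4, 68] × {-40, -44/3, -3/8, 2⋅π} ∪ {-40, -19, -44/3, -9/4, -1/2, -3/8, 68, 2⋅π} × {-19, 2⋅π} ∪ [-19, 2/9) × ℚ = ([-19, 2/9) × ℚ) ∪ ((-9/4, 68] × {-40, -44/3, -3/8, 2⋅π}) ∪ ({-40, -19, -44/3, -9/4, -1/2, -3/8, 68, 2⋅π} × {-19, 2⋅π})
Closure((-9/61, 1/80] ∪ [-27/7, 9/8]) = [-27/7, 9/8]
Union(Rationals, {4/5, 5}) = Rationals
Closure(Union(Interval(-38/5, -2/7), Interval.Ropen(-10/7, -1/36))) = Interval(-38/5, -1/36)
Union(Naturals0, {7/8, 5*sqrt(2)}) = Union({7/8, 5*sqrt(2)}, Naturals0)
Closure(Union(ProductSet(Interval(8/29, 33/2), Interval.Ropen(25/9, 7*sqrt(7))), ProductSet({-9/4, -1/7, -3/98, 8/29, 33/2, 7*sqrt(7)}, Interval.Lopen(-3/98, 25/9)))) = Union(ProductSet({-9/4, -1/7, -3/98, 8/29, 33/2, 7*sqrt(7)}, Interval(-3/98, 25/9)), ProductSet(Interval(8/29, 33/2), Interval(25/9, 7*sqrt(7))))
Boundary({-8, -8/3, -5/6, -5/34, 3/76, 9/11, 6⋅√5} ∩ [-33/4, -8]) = {-8}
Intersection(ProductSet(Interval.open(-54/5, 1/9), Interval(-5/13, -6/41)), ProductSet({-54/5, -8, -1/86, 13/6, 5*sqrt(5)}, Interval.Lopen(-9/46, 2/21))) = ProductSet({-8, -1/86}, Interval.Lopen(-9/46, -6/41))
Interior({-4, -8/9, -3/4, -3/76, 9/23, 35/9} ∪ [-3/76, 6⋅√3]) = (-3/76, 6⋅√3)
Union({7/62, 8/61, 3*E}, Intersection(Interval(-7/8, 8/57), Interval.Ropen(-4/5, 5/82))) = Union({7/62, 8/61, 3*E}, Interval.Ropen(-4/5, 5/82))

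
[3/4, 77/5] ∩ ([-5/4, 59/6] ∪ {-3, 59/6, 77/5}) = [3/4, 59/6] ∪ {77/5}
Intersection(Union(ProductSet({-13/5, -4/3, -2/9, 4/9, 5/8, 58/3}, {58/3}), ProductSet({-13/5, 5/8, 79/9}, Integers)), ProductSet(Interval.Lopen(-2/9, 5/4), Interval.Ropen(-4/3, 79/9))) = ProductSet({5/8}, Range(-1, 9, 1))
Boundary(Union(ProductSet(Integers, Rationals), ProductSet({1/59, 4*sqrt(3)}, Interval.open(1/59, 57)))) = Union(ProductSet({1/59, 4*sqrt(3)}, Interval(1/59, 57)), ProductSet(Integers, Reals))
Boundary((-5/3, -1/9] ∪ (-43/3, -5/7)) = {-43/3, -1/9}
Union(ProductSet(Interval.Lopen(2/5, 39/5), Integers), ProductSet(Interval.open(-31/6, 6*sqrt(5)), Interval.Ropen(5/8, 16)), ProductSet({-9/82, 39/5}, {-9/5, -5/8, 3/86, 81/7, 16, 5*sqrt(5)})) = Union(ProductSet({-9/82, 39/5}, {-9/5, -5/8, 3/86, 81/7, 16, 5*sqrt(5)}), ProductSet(Interval.open(-31/6, 6*sqrt(5)), Interval.Ropen(5/8, 16)), ProductSet(Interval.Lopen(2/5, 39/5), Integers))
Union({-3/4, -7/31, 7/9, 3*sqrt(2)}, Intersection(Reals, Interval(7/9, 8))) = Union({-3/4, -7/31}, Interval(7/9, 8))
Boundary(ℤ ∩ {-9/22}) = ∅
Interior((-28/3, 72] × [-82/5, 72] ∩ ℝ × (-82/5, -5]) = (-28/3, 72) × (-82/5, -5)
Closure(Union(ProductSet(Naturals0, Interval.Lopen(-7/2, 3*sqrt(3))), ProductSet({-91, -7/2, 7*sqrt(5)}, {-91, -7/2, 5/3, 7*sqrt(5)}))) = Union(ProductSet({-91, -7/2, 7*sqrt(5)}, {-91, -7/2, 5/3, 7*sqrt(5)}), ProductSet(Naturals0, Interval(-7/2, 3*sqrt(3))))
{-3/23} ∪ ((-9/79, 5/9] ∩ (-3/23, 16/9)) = {-3/23} ∪ (-9/79, 5/9]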